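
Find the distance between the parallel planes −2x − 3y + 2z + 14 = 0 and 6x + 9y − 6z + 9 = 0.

Divide the second equation by -3 to match normals: −2x − 3y + 2z = 3.
Both planes have normal n = (−2, −3, 2), |n| = √17. Any point on the first plane is at distance |3 − (-14)|/|n| = 17/√17 = √17 from the second.

√17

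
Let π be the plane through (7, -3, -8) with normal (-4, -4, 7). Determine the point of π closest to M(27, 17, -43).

(7, -3, -8)

n = (-4, -4, 7), |n|² = 81, and n·M − (-72) = -405.
t = -405/81 = -5, so the foot is M − t·n = (27, 17, -43) − (-5)·(-4, -4, 7) = (7, -3, -8).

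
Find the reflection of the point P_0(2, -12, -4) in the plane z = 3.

n = (0, 0, 1), |n|² = 1, n·P_0 − 3 = -7, so t = -7/1 = -7.
Foot F = P_0 − (-7)·n = (2, -12, 3); the reflection is 2F − P_0 = (2, -12, 10).

(2, -12, 10)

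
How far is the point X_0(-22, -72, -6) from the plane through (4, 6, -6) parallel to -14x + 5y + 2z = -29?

Parallel planes share the normal n = (-14, 5, 2); since (4, 6, -6) lies on the plane, its equation is -14x + 5y + 2z = -38.
n = (-14, 5, 2); n·P − (-38) = -26; |n| = 15; distance = 26/15.

26/15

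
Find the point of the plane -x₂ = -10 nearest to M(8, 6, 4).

(8, 10, 4)

n = (0, -1, 0), |n|² = 1, and n·M − (-10) = 4.
t = 4/1 = 4, so the foot is M − t·n = (8, 6, 4) − 4·(0, -1, 0) = (8, 10, 4).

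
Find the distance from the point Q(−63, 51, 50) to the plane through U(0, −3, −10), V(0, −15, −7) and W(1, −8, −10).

√42/2

UV = (0, −12, 3) and UW = (1, −5, 0), so a normal is n = UV × UW = (15, 3, 12).
d = |15·(-63) + 3·51 + 12·50 − (-129)| / √(225 + 9 + 144) = |-63| / (3√42) = √42/2.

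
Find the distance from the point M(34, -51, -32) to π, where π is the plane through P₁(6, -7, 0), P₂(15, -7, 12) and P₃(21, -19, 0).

6√2/5

P₁P₂ = (9, 0, 12) and P₁P₃ = (15, -12, 0), so a normal is n = P₁P₂ × P₁P₃ = (144, 180, -108).
Then n·(34, -51, -32) - (-396) = -432.
|n| = √(20736 + 32400 + 11664) = 180√2, so the distance is |-432|/(180√2) = 6√2/5.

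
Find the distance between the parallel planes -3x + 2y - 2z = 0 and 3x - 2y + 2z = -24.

24√17/17

Divide the second equation by -1 to match normals: -3x + 2y - 2z = 24.
With common normal n = (-3, 2, -2) (|n| = √17), the distance is |0 − 24|/|n| = 24/√17 = 24√17/17.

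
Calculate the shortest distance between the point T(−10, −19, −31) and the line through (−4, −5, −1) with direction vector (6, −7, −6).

18√2

Direction vector d = (6, −7, −6).
AP = (−6, −14, −30); AP·d = 242, |AP|² = 1132, |d|² = 121.
distance² = |AP|² − (AP·d)²/|d|² = 1132 − 58564/121 = 648, so the distance is 18√2.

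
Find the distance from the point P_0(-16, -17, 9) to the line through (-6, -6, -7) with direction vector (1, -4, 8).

3√17

Direction vector d = (1, -4, 8).
AP = (-10, -11, 16); AP·d = 162, |AP|² = 477, |d|² = 81.
distance² = |AP|² − (AP·d)²/|d|² = 477 − 26244/81 = 153, so the distance is 3√17.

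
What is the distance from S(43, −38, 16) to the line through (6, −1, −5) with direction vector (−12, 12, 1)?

17√2

Direction vector d = (−12, 12, 1).
AP = (37, −37, 21); AP·d = -867, |AP|² = 3179, |d|² = 289.
distance² = |AP|² − (AP·d)²/|d|² = 3179 − 751689/289 = 578, so the distance is 17√2.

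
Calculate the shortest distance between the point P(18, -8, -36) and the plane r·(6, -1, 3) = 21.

n = (6, -1, 3); n·P − 21 = -13; |n| = √46; distance = 13/√46.

13/√46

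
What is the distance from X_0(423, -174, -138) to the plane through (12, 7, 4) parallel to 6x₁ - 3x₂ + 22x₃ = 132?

5

Parallel planes share the normal n = (6, -3, 22); since (12, 7, 4) lies on the plane, its equation is 6x₁ - 3x₂ + 22x₃ = 139.
d = |6·423 + (-3)·(-174) + 22·(-138) − 139| / √(36 + 9 + 484) = |-115| / 23 = 5.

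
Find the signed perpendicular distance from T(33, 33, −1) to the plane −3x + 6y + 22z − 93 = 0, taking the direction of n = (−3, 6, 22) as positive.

-16/23

n·T − 93 = -16.
|n| = 23, so the signed distance is -16/23.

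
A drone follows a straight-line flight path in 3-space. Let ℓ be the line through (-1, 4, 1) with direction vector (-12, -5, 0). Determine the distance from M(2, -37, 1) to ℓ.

Direction vector d = (-12, -5, 0).
AP = (3, -41, 0); AP·d = 169, |AP|² = 1690, |d|² = 169.
distance² = |AP|² − (AP·d)²/|d|² = 1690 − 28561/169 = 1521, so the distance is 39.

39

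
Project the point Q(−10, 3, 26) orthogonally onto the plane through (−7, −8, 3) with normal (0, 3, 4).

The perpendicular from Q has direction n = (0, 3, 4): r = (−10, 3, 26) + λ(0, 3, 4).
Substitute into the plane: n·(Q + λn) = -12 gives 113 + 25λ = -12, so λ = -5.
Foot = (−10, 3, 26) + (-5)·(0, 3, 4) = (−10, −12, 6).

(-10, -12, 6)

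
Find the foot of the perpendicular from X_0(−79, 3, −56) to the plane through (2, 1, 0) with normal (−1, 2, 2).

(-82, 9, -50)

n = (−1, 2, 2), |n|² = 9, and n·X_0 − 0 = -27.
t = -27/9 = -3, so the foot is X_0 − t·n = (−79, 3, −56) − (-3)·(−1, 2, 2) = (−82, 9, −50).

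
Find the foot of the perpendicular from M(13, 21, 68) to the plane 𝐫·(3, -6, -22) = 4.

(22, 3, 2)

n = (3, -6, -22), |n|² = 529, and n·M − 4 = -1587.
t = -1587/529 = -3, so the foot is M − t·n = (13, 21, 68) − (-3)·(3, -6, -22) = (22, 3, 2).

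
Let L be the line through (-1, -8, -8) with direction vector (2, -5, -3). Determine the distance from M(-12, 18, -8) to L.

3√21

Direction vector d = (2, -5, -3).
AP = (-11, 26, 0), and AP × d = (-78, -33, 3).
|AP × d|² = 7182 and |d|² = 38, so the distance is √(7182/38) = √189 = 3√21.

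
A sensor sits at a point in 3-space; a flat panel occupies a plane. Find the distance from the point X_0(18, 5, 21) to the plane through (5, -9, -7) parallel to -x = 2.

13

Parallel planes share the normal n = (-1, 0, 0); since (5, -9, -7) lies on the plane, its equation is -x = -5.
d = |(-1)·18 − (-5)| / √(1 + 0 + 0) = |-13| / 1 = 13.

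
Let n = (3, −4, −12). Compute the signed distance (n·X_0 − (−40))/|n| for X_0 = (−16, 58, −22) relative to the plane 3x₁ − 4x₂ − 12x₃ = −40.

24/13

n·X_0 − (-40) = 24.
|n| = 13, so the signed distance is 24/13.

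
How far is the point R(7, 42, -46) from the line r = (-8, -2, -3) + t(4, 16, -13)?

Direction vector d = (4, 16, -13).
AP = (15, 44, -43); AP·d = 1323, |AP|² = 4010, |d|² = 441.
distance² = |AP|² − (AP·d)²/|d|² = 4010 − 1750329/441 = 41, so the distance is √41.

√41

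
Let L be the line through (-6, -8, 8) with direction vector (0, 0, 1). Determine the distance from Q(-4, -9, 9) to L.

√5

Direction vector d = (0, 0, 1).
AP = (2, -1, 1), and AP × d = (-1, -2, 0).
|AP × d|² = 5 and |d|² = 1, so the distance is √5.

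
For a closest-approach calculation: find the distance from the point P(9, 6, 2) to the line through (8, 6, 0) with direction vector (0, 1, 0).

√5

Direction vector d = (0, 1, 0).
AP = (1, 0, 2), and AP × d = (−2, 0, 1).
|AP × d|² = 5 and |d|² = 1, so the distance is √5.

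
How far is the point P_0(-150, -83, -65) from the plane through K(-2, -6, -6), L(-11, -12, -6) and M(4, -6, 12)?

7

KL = (-9, -6, 0) and KM = (6, 0, 18), so a normal is n = KL × KM = (-108, 162, 36).
Then n·(-150, -83, -65) - (-972) = 1386.
|n| = √(11664 + 26244 + 1296) = 198, so the distance is |1386|/198 = 7.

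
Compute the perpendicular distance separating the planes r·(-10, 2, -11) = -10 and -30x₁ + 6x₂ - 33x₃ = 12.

Divide the second equation by 3 to match normals: -10x₁ + 2x₂ - 11x₃ = 4.
With common normal n = (-10, 2, -11) (|n| = 15), the distance is |(-10) − 4|/|n| = 14/15.

14/15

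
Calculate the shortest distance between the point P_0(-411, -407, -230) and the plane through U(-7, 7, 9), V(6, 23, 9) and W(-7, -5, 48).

UV = (13, 16, 0) and UW = (0, -12, 39), so a normal is n = UV × UW = (624, -507, -156).
d = |624·(-411) + (-507)·(-407) + (-156)·(-230) − (-9321)| / √(389376 + 257049 + 24336) = |-4914| / 819 = 6.

6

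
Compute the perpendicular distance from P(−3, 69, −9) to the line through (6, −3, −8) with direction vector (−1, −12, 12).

√2665

Direction vector d = (−1, −12, 12).
AP = (−9, 72, −1), and AP × d = (852, 109, 180).
|AP × d|² = 770185 and |d|² = 289, so the distance is √(770185/289) = √2665.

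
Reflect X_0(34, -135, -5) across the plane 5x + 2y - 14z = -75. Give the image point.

n = (5, 2, -14), |n|² = 225, n·X_0 − (-75) = 45, so t = 45/225 = 1/5.
Foot F = X_0 − (1/5)·n = (33, -677/5, -11/5); the reflection is 2F − X_0 = (32, -679/5, 3/5).

(32, -679/5, 3/5)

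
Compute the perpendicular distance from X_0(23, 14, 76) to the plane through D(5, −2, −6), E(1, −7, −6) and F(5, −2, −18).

26/√41

DE = (−4, −5, 0) and DF = (0, 0, −12), so a normal is n = DE × DF = (60, −48, 0).
Then n·(23, 14, 76) − 396 = 312.
|n| = √(3600 + 2304 + 0) = 12√41, so the distance is |312|/(12√41) = 26/√41.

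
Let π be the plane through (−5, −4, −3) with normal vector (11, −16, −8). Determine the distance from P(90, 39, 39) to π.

The plane has equation n·(r − (−5, −4, −3)) = 0, i.e. n·r = 33.
Then n·(90, 39, 39) − 33 = 21.
|n| = √(121 + 256 + 64) = 21, so the distance is |21|/21 = 1.

1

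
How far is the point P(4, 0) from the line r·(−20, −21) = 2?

82/29

d = |(-20)·4 + (-21)·0 − 2| / √(400 + 441) = |-82|/29 = 82/29.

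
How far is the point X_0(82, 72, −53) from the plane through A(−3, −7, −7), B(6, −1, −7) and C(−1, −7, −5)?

AB = (9, 6, 0) and AC = (2, 0, 2), so a normal is n = AB × AC = (12, −18, −12).
n = (12, −18, −12); n·P − 174 = 150; |n| = 6√17; distance = 150/(6√17) = 25√17/17.

25/√17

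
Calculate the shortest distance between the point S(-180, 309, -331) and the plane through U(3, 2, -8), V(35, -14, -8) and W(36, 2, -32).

UV = (32, -16, 0) and UW = (33, 0, -24), so a normal is n = UV × UW = (384, 768, 528).
Then n·(-180, 309, -331) - (-1536) = -5040.
|n| = √(147456 + 589824 + 278784) = 1008, so the distance is |-5040|/1008 = 5.

5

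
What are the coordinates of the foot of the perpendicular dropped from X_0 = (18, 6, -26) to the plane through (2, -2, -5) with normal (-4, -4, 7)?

(6, -6, -5)

n = (-4, -4, 7), |n|² = 81, and n·X_0 − (-35) = -243.
t = -243/81 = -3, so the foot is X_0 − t·n = (18, 6, -26) − (-3)·(-4, -4, 7) = (6, -6, -5).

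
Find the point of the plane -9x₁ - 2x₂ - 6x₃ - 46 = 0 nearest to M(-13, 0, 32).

n = (-9, -2, -6), |n|² = 121, and n·M − 46 = -121.
t = -121/121 = -1, so the foot is M − t·n = (-13, 0, 32) − (-1)·(-9, -2, -6) = (-22, -2, 26).

(-22, -2, 26)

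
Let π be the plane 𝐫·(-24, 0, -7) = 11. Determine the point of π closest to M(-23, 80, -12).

The perpendicular from M has direction n = (-24, 0, -7): r = (-23, 80, -12) + μ(-24, 0, -7).
Substitute into the plane: n·(M + μn) = 11 gives 636 + 625μ = 11, so μ = -1.
Foot = (-23, 80, -12) + (-1)·(-24, 0, -7) = (1, 80, -5).

(1, 80, -5)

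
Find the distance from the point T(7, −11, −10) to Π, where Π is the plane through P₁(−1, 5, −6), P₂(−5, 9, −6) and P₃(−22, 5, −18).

P₁P₂ = (−4, 4, 0) and P₁P₃ = (−21, 0, −12), so a normal is n = P₁P₂ × P₁P₃ = (−48, −48, 84).
n = (−48, −48, 84); n·P − (-696) = 48; |n| = 108; distance = 48/108 = 4/9.

4/9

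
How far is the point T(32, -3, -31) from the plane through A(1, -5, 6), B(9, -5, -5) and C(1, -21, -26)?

AB = (8, 0, -11) and AC = (0, -16, -32), so a normal is n = AB × AC = (-176, 256, -128).
Then n·(32, -3, -31) - (-2224) = -208.
|n| = √(30976 + 65536 + 16384) = 336, so the distance is |-208|/336 = 13/21.

13/21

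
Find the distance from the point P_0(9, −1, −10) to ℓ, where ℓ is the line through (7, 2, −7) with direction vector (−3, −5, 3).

√22

Direction vector d = (−3, −5, 3).
AP = (2, −3, −3); AP·d = 0, |AP|² = 22, |d|² = 43.
distance² = |AP|² − (AP·d)²/|d|² = 22 − 0/43 = 22, so the distance is √22.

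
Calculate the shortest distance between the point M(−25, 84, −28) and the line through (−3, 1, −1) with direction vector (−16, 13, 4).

√4133

Direction vector d = (−16, 13, 4).
AP = (−22, 83, −27); AP·d = 1323, |AP|² = 8102, |d|² = 441.
distance² = |AP|² − (AP·d)²/|d|² = 8102 − 1750329/441 = 4133, so the distance is √4133.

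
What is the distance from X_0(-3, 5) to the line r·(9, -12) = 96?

61/5

d = |9·(-3) + (-12)·5 − 96| / √(81 + 144) = |-183|/15 = 61/5.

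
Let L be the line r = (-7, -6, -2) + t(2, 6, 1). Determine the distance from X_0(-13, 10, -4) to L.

2√33

Direction vector d = (2, 6, 1).
AP = (-6, 16, -2), and AP × d = (28, 2, -68).
|AP × d|² = 5412 and |d|² = 41, so the distance is √(5412/41) = √132 = 2√33.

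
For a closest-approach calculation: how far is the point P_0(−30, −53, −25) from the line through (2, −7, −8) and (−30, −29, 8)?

3√185

A direction vector is d = (−32, −22, 16).
AP = (−32, −46, −17); AP·d = 1764, |AP|² = 3429, |d|² = 1764.
distance² = |AP|² − (AP·d)²/|d|² = 3429 − 3111696/1764 = 1665, so the distance is 3√185.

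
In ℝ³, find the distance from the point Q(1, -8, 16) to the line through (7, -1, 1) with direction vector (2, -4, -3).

√281

Direction vector d = (2, -4, -3).
AP = (-6, -7, 15); AP·d = -29, |AP|² = 310, |d|² = 29.
distance² = |AP|² − (AP·d)²/|d|² = 310 − 841/29 = 281, so the distance is √281.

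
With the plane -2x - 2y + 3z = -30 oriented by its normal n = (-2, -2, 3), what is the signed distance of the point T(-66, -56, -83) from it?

25/√17

n·T − (-30) = 25.
|n| = √17, so the signed distance is 25/√17.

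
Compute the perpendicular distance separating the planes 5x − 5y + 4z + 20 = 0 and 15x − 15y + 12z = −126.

√66/3

Divide the second equation by 3 to match normals: 5x − 5y + 4z = -42.
With common normal n = (5, −5, 4) (|n| = √66), the distance is |(-20) − (-42)|/|n| = 22/√66.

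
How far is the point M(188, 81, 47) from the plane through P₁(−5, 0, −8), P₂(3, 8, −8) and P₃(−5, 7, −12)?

P₁P₂ = (8, 8, 0) and P₁P₃ = (0, 7, −4), so a normal is n = P₁P₂ × P₁P₃ = (−32, 32, 56).
d = |(-32)·188 + 32·81 + 56·47 − (-288)| / √(1024 + 1024 + 3136) = |-504| / 72 = 7.

7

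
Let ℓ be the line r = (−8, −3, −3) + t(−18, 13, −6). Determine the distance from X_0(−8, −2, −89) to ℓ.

Direction vector d = (−18, 13, −6).
AP = (0, 1, −86), and AP × d = (1112, 1548, 18).
|AP × d|² = 3633172 and |d|² = 529, so the distance is √(3633172/529) = √6868 = 2√1717.

2√1717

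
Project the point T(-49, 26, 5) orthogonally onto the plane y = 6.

The perpendicular from T has direction n = (0, 1, 0): r = (-49, 26, 5) + μ(0, 1, 0).
Substitute into the plane: n·(T + μn) = 6 gives 26 + 1μ = 6, so μ = -20.
Foot = (-49, 26, 5) + (-20)·(0, 1, 0) = (-49, 6, 5).

(-49, 6, 5)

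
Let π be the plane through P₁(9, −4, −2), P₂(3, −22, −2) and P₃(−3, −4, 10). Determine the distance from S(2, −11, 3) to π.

P₁P₂ = (−6, −18, 0) and P₁P₃ = (−12, 0, 12), so a normal is n = P₁P₂ × P₁P₃ = (−216, 72, −216).
Then n·(2, −11, 3) − (−1800) = −72.
|n| = √(46656 + 5184 + 46656) = 72√19, so the distance is |-72|/(72√19) = √19/19.

√19/19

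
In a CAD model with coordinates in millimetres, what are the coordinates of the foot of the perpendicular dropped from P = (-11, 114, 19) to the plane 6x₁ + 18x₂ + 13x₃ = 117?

n = (6, 18, 13), |n|² = 529, and n·P − 117 = 2116.
t = 2116/529 = 4, so the foot is P − t·n = (-11, 114, 19) − 4·(6, 18, 13) = (-35, 42, -33).

(-35, 42, -33)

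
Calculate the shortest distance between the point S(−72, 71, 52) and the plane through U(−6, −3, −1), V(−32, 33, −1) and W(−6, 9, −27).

UV = (−26, 36, 0) and UW = (0, 12, −26), so a normal is n = UV × UW = (−936, −676, −312).
d = |(-936)·(-72) + (-676)·71 + (-312)·52 − 7956| / √(876096 + 456976 + 97344) = |-4784| / 1196 = 4.

4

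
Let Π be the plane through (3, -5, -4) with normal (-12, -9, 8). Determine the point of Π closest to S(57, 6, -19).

n = (-12, -9, 8), |n|² = 289, and n·S − (-23) = -867.
t = -867/289 = -3, so the foot is S − t·n = (57, 6, -19) − (-3)·(-12, -9, 8) = (21, -21, 5).

(21, -21, 5)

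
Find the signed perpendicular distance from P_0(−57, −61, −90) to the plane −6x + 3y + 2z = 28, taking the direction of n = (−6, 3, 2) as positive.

-7

n·P_0 − 28 = -49.
|n| = 7, so the signed distance is -49/7 = -7.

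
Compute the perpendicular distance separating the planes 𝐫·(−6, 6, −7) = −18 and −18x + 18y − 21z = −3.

Divide the second equation by 3 to match normals: −6x + 6y − 7z = -1.
With common normal n = (−6, 6, −7) (|n| = 11), the distance is |(-18) − (-1)|/|n| = 17/11.

17/11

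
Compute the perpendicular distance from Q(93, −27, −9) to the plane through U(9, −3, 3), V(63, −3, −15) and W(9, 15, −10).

24/23

UV = (54, 0, −18) and UW = (0, 18, −13), so a normal is n = UV × UW = (324, 702, 972).
n = (324, 702, 972); n·P − 3726 = -1296; |n| = 1242; distance = 1296/1242 = 24/23.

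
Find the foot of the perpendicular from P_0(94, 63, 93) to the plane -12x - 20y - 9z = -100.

n = (-12, -20, -9), |n|² = 625, and n·P_0 − (-100) = -3125.
t = -3125/625 = -5, so the foot is P_0 − t·n = (94, 63, 93) − (-5)·(-12, -20, -9) = (34, -37, 48).

(34, -37, 48)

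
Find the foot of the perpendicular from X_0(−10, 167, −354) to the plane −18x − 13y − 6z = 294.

n = (−18, −13, −6), |n|² = 529, and n·X_0 − 294 = -161.
t = -161/529 = -7/23, so the foot is X_0 − t·n = (−10, 167, −354) − (-7/23)·(−18, −13, −6) = (−356/23, 3750/23, −8184/23).

(-356/23, 3750/23, -8184/23)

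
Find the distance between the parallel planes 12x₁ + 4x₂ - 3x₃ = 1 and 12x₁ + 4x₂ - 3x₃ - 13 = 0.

Both planes have normal n = (12, 4, -3), |n| = 13. Any point on the first plane is at distance |13 − 1|/|n| = 12/13 from the second.

12/13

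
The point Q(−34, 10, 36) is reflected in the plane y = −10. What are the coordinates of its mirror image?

n = (0, 1, 0), |n|² = 1, n·Q − (-10) = 20, so t = 20/1 = 20.
Foot F = Q − 20·n = (−34, −10, 36); the reflection is 2F − Q = (−34, −30, 36).

(-34, -30, 36)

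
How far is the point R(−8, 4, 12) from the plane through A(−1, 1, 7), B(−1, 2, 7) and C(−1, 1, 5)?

AB = (0, 1, 0) and AC = (0, 0, −2), so a normal is n = AB × AC = (−2, 0, 0).
Then n·(−8, 4, 12) − 2 = 14.
|n| = √(4 + 0 + 0) = 2, so the distance is |14|/2 = 7.

7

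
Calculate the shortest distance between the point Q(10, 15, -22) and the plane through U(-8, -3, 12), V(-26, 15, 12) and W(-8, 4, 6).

2

UV = (-18, 18, 0) and UW = (0, 7, -6), so a normal is n = UV × UW = (-108, -108, -126).
d = |(-108)·10 + (-108)·15 + (-126)·(-22) − (-324)| / √(11664 + 11664 + 15876) = |396| / 198 = 2.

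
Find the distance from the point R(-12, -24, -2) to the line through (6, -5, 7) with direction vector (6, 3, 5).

Direction vector d = (6, 3, 5).
AP = (-18, -19, -9), and AP × d = (-68, 36, 60).
|AP × d|² = 9520 and |d|² = 70, so the distance is √(9520/70) = √136 = 2√34.

2√34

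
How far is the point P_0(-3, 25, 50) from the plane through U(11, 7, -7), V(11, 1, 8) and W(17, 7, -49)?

8/15

UV = (0, -6, 15) and UW = (6, 0, -42), so a normal is n = UV × UW = (252, 90, 36).
Then n·(-3, 25, 50) - 3150 = 144.
|n| = √(63504 + 8100 + 1296) = 270, so the distance is |144|/270 = 8/15.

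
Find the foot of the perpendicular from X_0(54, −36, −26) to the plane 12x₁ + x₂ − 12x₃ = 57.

The perpendicular from X_0 has direction n = (12, 1, −12): r = (54, −36, −26) + μ(12, 1, −12).
Substitute into the plane: n·(X_0 + μn) = 57 gives 924 + 289μ = 57, so μ = -3.
Foot = (54, −36, −26) + (-3)·(12, 1, −12) = (18, −39, 10).

(18, -39, 10)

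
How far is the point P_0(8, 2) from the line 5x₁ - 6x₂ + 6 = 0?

d = |5·8 + (-6)·2 − (-6)| / √(25 + 36) = |34|/√61 = 34/√61.

34/√61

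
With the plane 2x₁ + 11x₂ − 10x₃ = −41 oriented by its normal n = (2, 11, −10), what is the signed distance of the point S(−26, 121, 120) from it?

8

n·S − (-41) = 120.
|n| = 15, so the signed distance is 120/15 = 8.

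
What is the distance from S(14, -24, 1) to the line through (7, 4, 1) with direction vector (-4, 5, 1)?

Direction vector d = (-4, 5, 1).
AP = (7, -28, 0); AP·d = -168, |AP|² = 833, |d|² = 42.
distance² = |AP|² − (AP·d)²/|d|² = 833 − 28224/42 = 161, so the distance is √161.

√161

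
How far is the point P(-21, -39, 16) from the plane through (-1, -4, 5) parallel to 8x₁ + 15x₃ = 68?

5/17

Parallel planes share the normal n = (8, 0, 15); since (-1, -4, 5) lies on the plane, its equation is 8x₁ + 15x₃ = 67.
Then n·(-21, -39, 16) - 67 = 5.
|n| = √(64 + 0 + 225) = 17, so the distance is |5|/17 = 5/17.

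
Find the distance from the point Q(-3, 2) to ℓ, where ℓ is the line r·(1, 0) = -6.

d = |1·(-3) + 0·2 − (-6)| / √(1 + 0) = |3|/1 = 3.

3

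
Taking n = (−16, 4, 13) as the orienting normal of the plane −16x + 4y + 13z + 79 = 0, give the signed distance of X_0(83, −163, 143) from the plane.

n·X_0 − (-79) = -42.
|n| = 21, so the signed distance is -42/21 = -2.

-2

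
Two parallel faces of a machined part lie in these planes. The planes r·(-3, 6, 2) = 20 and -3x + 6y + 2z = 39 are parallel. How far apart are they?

Both planes have normal n = (-3, 6, 2), |n| = 7. Any point on the first plane is at distance |39 − 20|/|n| = 19/7 from the second.

19/7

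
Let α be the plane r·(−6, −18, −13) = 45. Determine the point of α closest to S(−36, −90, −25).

n = (−6, −18, −13), |n|² = 529, and n·S − 45 = 2116.
t = 2116/529 = 4, so the foot is S − t·n = (−36, −90, −25) − 4·(−6, −18, −13) = (−12, −18, 27).

(-12, -18, 27)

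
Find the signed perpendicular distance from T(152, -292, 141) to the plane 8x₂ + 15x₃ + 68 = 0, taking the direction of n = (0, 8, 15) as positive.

n·T − (-68) = -153.
|n| = 17, so the signed distance is -153/17 = -9.

-9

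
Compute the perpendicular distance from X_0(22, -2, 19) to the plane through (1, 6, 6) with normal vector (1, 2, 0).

The plane has equation n·(r − (1, 6, 6)) = 0, i.e. n·r = 13.
n = (1, 2, 0); n·P − 13 = 5; |n| = √5; distance = 5/√5 = √5.

√5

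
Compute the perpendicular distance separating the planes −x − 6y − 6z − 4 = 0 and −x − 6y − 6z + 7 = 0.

11/√73

With common normal n = (−1, −6, −6) (|n| = √73), the distance is |4 − (-7)|/|n| = 11/√73.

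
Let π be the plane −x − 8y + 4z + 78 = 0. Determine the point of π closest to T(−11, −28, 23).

(-6, 12, 3)

n = (−1, −8, 4), |n|² = 81, and n·T − (-78) = 405.
t = 405/81 = 5, so the foot is T − t·n = (−11, −28, 23) − 5·(−1, −8, 4) = (−6, 12, 3).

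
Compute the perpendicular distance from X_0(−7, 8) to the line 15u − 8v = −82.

The normal to the line is n = (15, −8) with |n| = 17.
|n·X_0 − (-82)| = |-169 − (-82)| = 87, so the distance is 87/17.

87/17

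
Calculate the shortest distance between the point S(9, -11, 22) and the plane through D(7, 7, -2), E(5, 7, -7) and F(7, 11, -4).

DE = (-2, 0, -5) and DF = (0, 4, -2), so a normal is n = DE × DF = (20, -4, -8).
Then n·(9, -11, 22) - 128 = -80.
|n| = √(400 + 16 + 64) = 4√30, so the distance is |-80|/(4√30) = 20/√30.

20/√30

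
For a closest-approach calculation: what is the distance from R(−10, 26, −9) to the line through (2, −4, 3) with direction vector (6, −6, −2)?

Direction vector d = (6, −6, −2).
AP = (−12, 30, −12); AP·d = -228, |AP|² = 1188, |d|² = 76.
distance² = |AP|² − (AP·d)²/|d|² = 1188 − 51984/76 = 504, so the distance is 6√14.

6√14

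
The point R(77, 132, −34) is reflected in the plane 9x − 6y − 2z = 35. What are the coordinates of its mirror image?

(955/11, 1380/11, -398/11)

n = (9, −6, −2), |n|² = 121, n·R − 35 = -66, so t = -66/121 = -6/11.
Foot F = R − (-6/11)·n = (901/11, 1416/11, −386/11); the reflection is 2F − R = (955/11, 1380/11, −398/11).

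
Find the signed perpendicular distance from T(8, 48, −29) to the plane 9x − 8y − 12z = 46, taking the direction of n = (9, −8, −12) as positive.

n·T − 46 = -10.
|n| = 17, so the signed distance is -10/17.

-10/17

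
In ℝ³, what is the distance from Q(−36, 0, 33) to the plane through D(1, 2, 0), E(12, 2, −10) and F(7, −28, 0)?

11/15

DE = (11, 0, −10) and DF = (6, −30, 0), so a normal is n = DE × DF = (−300, −60, −330).
Then n·(−36, 0, 33) − (−420) = 330.
|n| = √(90000 + 3600 + 108900) = 450, so the distance is |330|/450 = 11/15.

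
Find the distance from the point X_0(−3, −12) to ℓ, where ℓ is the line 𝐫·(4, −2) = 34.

The normal to the line is n = (4, −2) with |n| = 2√5.
|n·X_0 − 34| = |12 − 34| = 22, so the distance is 22/(2√5) = 11√5/5.

11/√5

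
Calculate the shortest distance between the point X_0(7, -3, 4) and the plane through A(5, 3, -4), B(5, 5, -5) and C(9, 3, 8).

AB = (0, 2, -1) and AC = (4, 0, 12), so a normal is n = AB × AC = (24, -4, -8).
Then n·(7, -3, 4) - 140 = 8.
|n| = √(576 + 16 + 64) = 4√41, so the distance is |8|/(4√41) = 2√41/41.

2/√41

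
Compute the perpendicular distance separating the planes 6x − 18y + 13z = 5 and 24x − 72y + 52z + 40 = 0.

15/23

Divide the second equation by 4 to match normals: 6x − 18y + 13z = -10.
With common normal n = (6, −18, 13) (|n| = 23), the distance is |5 − (-10)|/|n| = 15/23.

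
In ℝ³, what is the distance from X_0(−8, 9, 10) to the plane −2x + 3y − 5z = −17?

n = (−2, 3, −5); n·P − (-17) = 10; |n| = √38; distance = 10/√38.

5√38/19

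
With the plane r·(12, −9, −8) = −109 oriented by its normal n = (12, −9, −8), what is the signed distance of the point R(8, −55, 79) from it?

n·R − (-109) = 68.
|n| = 17, so the signed distance is 68/17 = 4.

4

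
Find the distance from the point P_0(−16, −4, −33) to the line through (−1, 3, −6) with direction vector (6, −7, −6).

21√2

Direction vector d = (6, −7, −6).
AP = (−15, −7, −27), and AP × d = (−147, −252, 147).
|AP × d|² = 106722 and |d|² = 121, so the distance is √(106722/121) = √882 = 21√2.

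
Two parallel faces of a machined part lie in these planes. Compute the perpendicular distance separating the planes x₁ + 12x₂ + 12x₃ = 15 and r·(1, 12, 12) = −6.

With common normal n = (1, 12, 12) (|n| = 17), the distance is |15 − (-6)|/|n| = 21/17.

21/17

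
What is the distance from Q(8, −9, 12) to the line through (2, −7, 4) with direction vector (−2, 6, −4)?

Direction vector d = (−2, 6, −4).
AP = (6, −2, 8), and AP × d = (−40, 8, 32).
|AP × d|² = 2688 and |d|² = 56, so the distance is √(2688/56) = √48 = 4√3.

4√3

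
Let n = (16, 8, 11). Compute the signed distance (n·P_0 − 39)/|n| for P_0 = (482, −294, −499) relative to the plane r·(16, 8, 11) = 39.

n·P_0 − 39 = -168.
|n| = 21, so the signed distance is -168/21 = -8.

-8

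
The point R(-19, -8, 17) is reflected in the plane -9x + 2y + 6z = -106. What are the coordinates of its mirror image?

(35, -20, -19)

n = (-9, 2, 6), |n|² = 121, n·R − (-106) = 363, so t = 363/121 = 3.
Foot F = R − 3·n = (8, -14, -1); the reflection is 2F − R = (35, -20, -19).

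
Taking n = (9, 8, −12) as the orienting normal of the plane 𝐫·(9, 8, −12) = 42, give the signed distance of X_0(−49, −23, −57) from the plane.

1

n·X_0 − 42 = 17.
|n| = 17, so the signed distance is 17/17 = 1.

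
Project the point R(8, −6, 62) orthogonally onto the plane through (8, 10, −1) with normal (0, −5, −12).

The perpendicular from R has direction n = (0, −5, −12): r = (8, −6, 62) + λ(0, −5, −12).
Substitute into the plane: n·(R + λn) = -38 gives -714 + 169λ = -38, so λ = 4.
Foot = (8, −6, 62) + 4·(0, −5, −12) = (8, −26, 14).

(8, -26, 14)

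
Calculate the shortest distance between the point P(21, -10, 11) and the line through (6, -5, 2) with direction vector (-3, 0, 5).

√331

Direction vector d = (-3, 0, 5).
AP = (15, -5, 9); AP·d = 0, |AP|² = 331, |d|² = 34.
distance² = |AP|² − (AP·d)²/|d|² = 331 − 0/34 = 331, so the distance is √331.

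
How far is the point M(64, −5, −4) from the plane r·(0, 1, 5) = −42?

17/√26

n = (0, 1, 5); n·P − (-42) = 17; |n| = √26; distance = 17/√26 = 17√26/26.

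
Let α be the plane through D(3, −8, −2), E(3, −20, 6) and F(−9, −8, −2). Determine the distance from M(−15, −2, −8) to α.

DE = (0, −12, 8) and DF = (−12, 0, 0), so a normal is n = DE × DF = (0, −96, −144).
d = |(-96)·(-2) + (-144)·(-8) − 1056| / √(0 + 9216 + 20736) = |288| / (48√13) = 6/√13.

6/√13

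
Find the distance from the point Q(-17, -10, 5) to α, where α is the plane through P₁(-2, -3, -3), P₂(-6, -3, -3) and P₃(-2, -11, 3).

P₁P₂ = (-4, 0, 0) and P₁P₃ = (0, -8, 6), so a normal is n = P₁P₂ × P₁P₃ = (0, 24, 32).
Then n·(-17, -10, 5) - (-168) = 88.
|n| = √(0 + 576 + 1024) = 40, so the distance is |88|/40 = 11/5.

11/5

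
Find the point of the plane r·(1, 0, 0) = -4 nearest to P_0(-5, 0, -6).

n = (1, 0, 0), |n|² = 1, and n·P_0 − (-4) = -1.
t = -1/1 = -1, so the foot is P_0 − t·n = (-5, 0, -6) − (-1)·(1, 0, 0) = (-4, 0, -6).

(-4, 0, -6)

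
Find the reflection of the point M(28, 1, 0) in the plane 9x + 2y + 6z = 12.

n = (9, 2, 6), |n|² = 121, n·M − 12 = 242, so t = 242/121 = 2.
Foot F = M − 2·n = (10, −3, −12); the reflection is 2F − M = (−8, −7, −24).

(-8, -7, -24)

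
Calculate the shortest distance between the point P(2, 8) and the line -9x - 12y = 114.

76/5

The normal to the line is n = (-9, -12) with |n| = 15.
|n·P − 114| = |-114 − 114| = 228, so the distance is 228/15 = 76/5.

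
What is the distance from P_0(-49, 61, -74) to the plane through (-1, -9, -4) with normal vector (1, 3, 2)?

The plane has equation n·(r − (-1, -9, -4)) = 0, i.e. n·r = -36.
d = |1·(-49) + 3·61 + 2·(-74) − (-36)| / √(1 + 9 + 4) = |22| / √14 = 11√14/7.

22/√14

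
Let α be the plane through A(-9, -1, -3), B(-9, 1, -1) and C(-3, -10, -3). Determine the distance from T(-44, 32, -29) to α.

13√17/17

AB = (0, 2, 2) and AC = (6, -9, 0), so a normal is n = AB × AC = (18, 12, -12).
n = (18, 12, -12); n·P − (-138) = 78; |n| = 6√17; distance = 78/(6√17) = 13√17/17.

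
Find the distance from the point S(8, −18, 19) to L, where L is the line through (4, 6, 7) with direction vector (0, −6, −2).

2√94

Direction vector d = (0, −6, −2).
AP = (4, −24, 12); AP·d = 120, |AP|² = 736, |d|² = 40.
distance² = |AP|² − (AP·d)²/|d|² = 736 − 14400/40 = 376, so the distance is 2√94.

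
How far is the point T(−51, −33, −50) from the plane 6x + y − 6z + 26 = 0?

13√73/73

n = (6, 1, −6); n·P − (-26) = -13; |n| = √73; distance = 13/√73.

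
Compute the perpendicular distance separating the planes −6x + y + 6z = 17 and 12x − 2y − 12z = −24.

Divide the second equation by -2 to match normals: −6x + y + 6z = 12.
With common normal n = (−6, 1, 6) (|n| = √73), the distance is |17 − 12|/|n| = 5/√73 = 5√73/73.

5/√73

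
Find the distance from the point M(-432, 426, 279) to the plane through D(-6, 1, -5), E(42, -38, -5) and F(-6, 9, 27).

6

DE = (48, -39, 0) and DF = (0, 8, 32), so a normal is n = DE × DF = (-1248, -1536, 384).
n = (-1248, -1536, 384); n·P − 4032 = -12096; |n| = 2016; distance = 12096/2016 = 6.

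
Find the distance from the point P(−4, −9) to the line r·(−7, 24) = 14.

202/25

d = |(-7)·(-4) + 24·(-9) − 14| / √(49 + 576) = |-202|/25 = 202/25.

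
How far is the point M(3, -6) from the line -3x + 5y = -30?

9√34/34

The normal to the line is n = (-3, 5) with |n| = √34.
|n·M − (-30)| = |-39 − (-30)| = 9, so the distance is 9/√34 = 9√34/34.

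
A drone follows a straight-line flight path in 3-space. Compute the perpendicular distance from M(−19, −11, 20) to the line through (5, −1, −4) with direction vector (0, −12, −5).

Direction vector d = (0, −12, −5).
AP = (−24, −10, 24), and AP × d = (338, −120, 288).
|AP × d|² = 211588 and |d|² = 169, so the distance is √(211588/169) = √1252 = 2√313.

2√313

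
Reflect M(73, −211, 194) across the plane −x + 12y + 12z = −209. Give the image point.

(1233/17, -3491/17, 3394/17)

n = (−1, 12, 12), |n|² = 289, n·M − (-209) = -68, so t = -68/289 = -4/17.
Foot F = M − (-4/17)·n = (1237/17, −3539/17, 3346/17); the reflection is 2F − M = (1233/17, −3491/17, 3394/17).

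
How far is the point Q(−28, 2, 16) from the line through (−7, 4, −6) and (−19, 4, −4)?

A direction vector is d = (−12, 0, 2).
AP = (−21, −2, 22); AP·d = 296, |AP|² = 929, |d|² = 148.
distance² = |AP|² − (AP·d)²/|d|² = 929 − 87616/148 = 337, so the distance is √337.

√337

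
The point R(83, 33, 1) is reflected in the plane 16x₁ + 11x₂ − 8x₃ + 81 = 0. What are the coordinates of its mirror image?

(-45, -55, 65)

With n = (16, 11, −8), the signed offset is (n·R − (-81))/|n|² = 1764/441 = 4.
R' = R − 2t·n = (83, 33, 1) − 8·(16, 11, −8) = (−45, −55, 65).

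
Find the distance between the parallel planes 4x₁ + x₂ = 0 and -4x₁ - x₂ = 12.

12√17/17

Divide the second equation by -1 to match normals: 4x₁ + x₂ = -12.
Both planes have normal n = (4, 1, 0), |n| = √17. Any point on the first plane is at distance |(-12) − 0|/|n| = 12/√17 = 12√17/17 from the second.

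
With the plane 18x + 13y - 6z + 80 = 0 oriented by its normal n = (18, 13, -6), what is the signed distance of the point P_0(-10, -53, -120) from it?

n·P_0 − (-80) = -69.
|n| = 23, so the signed distance is -69/23 = -3.

-3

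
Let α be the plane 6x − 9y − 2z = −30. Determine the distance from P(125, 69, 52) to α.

d = |6·125 + (-9)·69 + (-2)·52 − (-30)| / √(36 + 81 + 4) = |55| / 11 = 5.

5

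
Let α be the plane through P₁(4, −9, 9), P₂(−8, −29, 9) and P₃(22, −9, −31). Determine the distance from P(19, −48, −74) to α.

21/25

P₁P₂ = (−12, −20, 0) and P₁P₃ = (18, 0, −40), so a normal is n = P₁P₂ × P₁P₃ = (800, −480, 360).
Then n·(19, −48, −74) − 10760 = 840.
|n| = √(640000 + 230400 + 129600) = 1000, so the distance is |840|/1000 = 21/25.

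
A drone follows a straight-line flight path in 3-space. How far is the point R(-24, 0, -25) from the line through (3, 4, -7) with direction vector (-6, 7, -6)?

Direction vector d = (-6, 7, -6).
AP = (-27, -4, -18); AP·d = 242, |AP|² = 1069, |d|² = 121.
distance² = |AP|² − (AP·d)²/|d|² = 1069 − 58564/121 = 585, so the distance is 3√65.

3√65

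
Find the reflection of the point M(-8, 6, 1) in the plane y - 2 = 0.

(-8, -2, 1)

n = (0, 1, 0), |n|² = 1, n·M − 2 = 4, so t = 4/1 = 4.
Foot F = M − 4·n = (-8, 2, 1); the reflection is 2F − M = (-8, -2, 1).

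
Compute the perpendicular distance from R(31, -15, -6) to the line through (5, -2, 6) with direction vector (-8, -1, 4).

2√65

Direction vector d = (-8, -1, 4).
AP = (26, -13, -12); AP·d = -243, |AP|² = 989, |d|² = 81.
distance² = |AP|² − (AP·d)²/|d|² = 989 − 59049/81 = 260, so the distance is 2√65.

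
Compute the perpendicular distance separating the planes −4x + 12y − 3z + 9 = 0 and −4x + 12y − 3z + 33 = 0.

With common normal n = (−4, 12, −3) (|n| = 13), the distance is |(-9) − (-33)|/|n| = 24/13.

24/13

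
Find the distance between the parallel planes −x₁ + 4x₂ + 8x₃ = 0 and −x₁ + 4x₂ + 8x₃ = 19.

With common normal n = (−1, 4, 8) (|n| = 9), the distance is |0 − 19|/|n| = 19/9.

19/9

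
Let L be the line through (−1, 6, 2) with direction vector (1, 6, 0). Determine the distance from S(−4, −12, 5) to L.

3

Direction vector d = (1, 6, 0).
AP = (−3, −18, 3); AP·d = -111, |AP|² = 342, |d|² = 37.
distance² = |AP|² − (AP·d)²/|d|² = 342 − 12321/37 = 9, so the distance is 3.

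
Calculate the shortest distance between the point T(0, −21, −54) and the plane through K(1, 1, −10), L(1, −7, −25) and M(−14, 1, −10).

KL = (0, −8, −15) and KM = (−15, 0, 0), so a normal is n = KL × KM = (0, 225, −120).
Then n·(0, −21, −54) − 1425 = 330.
|n| = √(0 + 50625 + 14400) = 255, so the distance is |330|/255 = 22/17.

22/17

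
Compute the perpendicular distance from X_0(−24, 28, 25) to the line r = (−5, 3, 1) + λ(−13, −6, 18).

√1033

Direction vector d = (−13, −6, 18).
AP = (−19, 25, 24), and AP × d = (594, 30, 439).
|AP × d|² = 546457 and |d|² = 529, so the distance is √(546457/529) = √1033.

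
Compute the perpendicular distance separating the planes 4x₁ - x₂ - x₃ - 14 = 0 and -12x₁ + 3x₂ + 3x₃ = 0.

7√2/3

Divide the second equation by -3 to match normals: 4x₁ - x₂ - x₃ = 0.
Both planes have normal n = (4, -1, -1), |n| = 3√2. Any point on the first plane is at distance |0 − 14|/|n| = 14/(3√2) = 7√2/3 from the second.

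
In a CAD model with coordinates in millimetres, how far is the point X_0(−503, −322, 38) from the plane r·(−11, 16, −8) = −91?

d = |(-11)·(-503) + 16·(-322) + (-8)·38 − (-91)| / √(121 + 256 + 64) = |168| / 21 = 8.

8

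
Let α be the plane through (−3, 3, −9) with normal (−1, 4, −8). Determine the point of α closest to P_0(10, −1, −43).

(13, -13, -19)

n = (−1, 4, −8), |n|² = 81, and n·P_0 − 87 = 243.
t = 243/81 = 3, so the foot is P_0 − t·n = (10, −1, −43) − 3·(−1, 4, −8) = (13, −13, −19).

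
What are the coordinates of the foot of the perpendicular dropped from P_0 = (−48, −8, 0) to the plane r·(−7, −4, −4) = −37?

(-13, 12, 20)

The perpendicular from P_0 has direction n = (−7, −4, −4): r = (−48, −8, 0) + λ(−7, −4, −4).
Substitute into the plane: n·(P_0 + λn) = -37 gives 368 + 81λ = -37, so λ = -5.
Foot = (−48, −8, 0) + (-5)·(−7, −4, −4) = (−13, 12, 20).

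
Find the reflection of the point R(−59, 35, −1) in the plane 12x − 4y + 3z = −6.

(61, -5, 29)

n = (12, −4, 3), |n|² = 169, n·R − (-6) = -845, so t = -845/169 = -5.
Foot F = R − (-5)·n = (1, 15, 14); the reflection is 2F − R = (61, −5, 29).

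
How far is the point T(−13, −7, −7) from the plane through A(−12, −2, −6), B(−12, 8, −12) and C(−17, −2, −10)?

AB = (0, 10, −6) and AC = (−5, 0, −4), so a normal is n = AB × AC = (−40, 30, 50).
d = |(-40)·(-13) + 30·(-7) + 50·(-7) − 120| / √(1600 + 900 + 2500) = |-160| / (50√2) = 8√2/5.

8√2/5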